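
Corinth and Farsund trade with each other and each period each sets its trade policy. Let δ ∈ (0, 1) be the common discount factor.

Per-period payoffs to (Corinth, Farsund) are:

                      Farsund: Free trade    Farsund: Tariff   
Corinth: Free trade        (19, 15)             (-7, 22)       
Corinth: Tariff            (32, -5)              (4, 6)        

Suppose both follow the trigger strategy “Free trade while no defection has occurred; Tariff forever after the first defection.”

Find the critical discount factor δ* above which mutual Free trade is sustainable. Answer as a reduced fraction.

13/28

Corinth: cooperation gives 19 each period; deviation gives 32 once then 4 forever.
  19/(1−δ) ≥ 32 + 4δ/(1−δ) ⇒ δ ≥ 13/28.
Farsund: cooperation gives 15 each period; deviation gives 22 once then 6 forever.
  δ ≥ 7/16.
Both must hold, so the binding constraint is Corinth's: δ ≥ 13/28.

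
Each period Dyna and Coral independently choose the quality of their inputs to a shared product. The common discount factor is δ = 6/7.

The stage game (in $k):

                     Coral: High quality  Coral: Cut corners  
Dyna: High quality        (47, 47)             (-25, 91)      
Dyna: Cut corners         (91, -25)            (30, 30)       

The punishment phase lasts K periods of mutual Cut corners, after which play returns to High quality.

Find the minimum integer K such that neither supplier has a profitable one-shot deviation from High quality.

No profitable deviation requires (47−30)(δ+…+δ^K) ≥ 91−47, i.e. δ+…+δ^K ≥ 44/17 ≈ 2.5882.
With δ = 6/7, the partial sums are K=1: 0.8571, K=2: 1.5918, K=3: 2.2216, K=4: 2.7613.
K = 4 is the first length at which the sum reaches 2.5882.

4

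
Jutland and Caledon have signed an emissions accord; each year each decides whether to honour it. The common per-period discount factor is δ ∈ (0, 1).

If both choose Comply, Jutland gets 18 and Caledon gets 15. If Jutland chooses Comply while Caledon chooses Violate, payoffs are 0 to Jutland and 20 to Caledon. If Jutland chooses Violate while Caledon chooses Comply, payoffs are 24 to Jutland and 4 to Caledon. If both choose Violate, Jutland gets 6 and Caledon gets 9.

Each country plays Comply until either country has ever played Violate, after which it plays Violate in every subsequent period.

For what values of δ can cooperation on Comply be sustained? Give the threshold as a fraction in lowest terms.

Jutland: cooperation gives 18 each period; deviation gives 24 once then 6 forever.
  18/(1−δ) ≥ 24 + 6δ/(1−δ) ⇒ δ ≥ 6/18 = 1/3.
Caledon: cooperation gives 15 each period; deviation gives 20 once then 9 forever.
  δ ≥ 5/11.
Both must hold, so the binding constraint is Caledon's: δ ≥ 5/11.

5/11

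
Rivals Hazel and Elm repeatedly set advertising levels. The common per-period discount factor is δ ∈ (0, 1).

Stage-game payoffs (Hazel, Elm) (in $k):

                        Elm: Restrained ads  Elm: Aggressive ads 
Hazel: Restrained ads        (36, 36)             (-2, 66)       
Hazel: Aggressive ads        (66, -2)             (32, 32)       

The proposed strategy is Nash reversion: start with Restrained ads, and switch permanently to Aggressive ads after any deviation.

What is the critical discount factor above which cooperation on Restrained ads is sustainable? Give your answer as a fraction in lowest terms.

Under grim trigger the critical discount factor is (T−C)/(T−P) with T = 66, C = 36, P = 32.
δ* = (66−36)/(66−32) = 30/34 = 15/17.

15/17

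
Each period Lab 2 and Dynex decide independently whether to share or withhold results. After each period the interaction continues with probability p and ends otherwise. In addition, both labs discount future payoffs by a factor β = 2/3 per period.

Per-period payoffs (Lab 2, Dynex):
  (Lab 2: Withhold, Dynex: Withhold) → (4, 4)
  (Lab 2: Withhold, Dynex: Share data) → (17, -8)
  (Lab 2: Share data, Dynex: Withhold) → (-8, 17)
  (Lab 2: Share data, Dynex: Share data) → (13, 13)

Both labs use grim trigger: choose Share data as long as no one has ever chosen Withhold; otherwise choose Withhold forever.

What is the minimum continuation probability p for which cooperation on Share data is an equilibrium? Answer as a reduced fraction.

6/13

With continuation probability p and discount β, the effective per-period discount factor is βp.
Grim-trigger IC: βp ≥ (17−13)/(17−4) = 4/13.
So p ≥ (4/13)/(2/3) = 6/13.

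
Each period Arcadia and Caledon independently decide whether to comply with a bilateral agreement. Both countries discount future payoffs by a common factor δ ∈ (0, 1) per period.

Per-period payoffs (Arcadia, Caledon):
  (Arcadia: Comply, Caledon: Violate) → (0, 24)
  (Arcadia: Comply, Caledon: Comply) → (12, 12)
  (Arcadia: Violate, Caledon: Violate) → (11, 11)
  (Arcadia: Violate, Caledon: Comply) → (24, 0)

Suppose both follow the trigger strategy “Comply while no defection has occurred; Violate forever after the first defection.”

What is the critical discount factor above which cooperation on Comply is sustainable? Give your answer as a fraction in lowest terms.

12/(1−δ) ≥ 24 + 11δ/(1−δ)
12 ≥ 24 − 13δ
δ ≥ 12/13.

12/13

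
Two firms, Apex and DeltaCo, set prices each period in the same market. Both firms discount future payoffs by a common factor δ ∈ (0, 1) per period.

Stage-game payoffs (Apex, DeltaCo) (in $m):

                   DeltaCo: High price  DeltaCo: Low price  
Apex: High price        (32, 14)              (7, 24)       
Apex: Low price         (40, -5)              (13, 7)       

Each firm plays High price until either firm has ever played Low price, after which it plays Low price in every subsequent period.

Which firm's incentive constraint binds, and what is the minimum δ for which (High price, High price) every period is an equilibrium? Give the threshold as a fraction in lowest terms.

DeltaCo; δ ≥ 10/17

For Apex: deviation gain 40−32 = 8, per-period punishment loss 32−13 = 19. IC gives δ ≥ 8/27.
For DeltaCo: gain 10, loss 7 per period, so δ ≥ 10/17.
The tighter constraint is DeltaCo's, so cooperation needs δ ≥ 10/17.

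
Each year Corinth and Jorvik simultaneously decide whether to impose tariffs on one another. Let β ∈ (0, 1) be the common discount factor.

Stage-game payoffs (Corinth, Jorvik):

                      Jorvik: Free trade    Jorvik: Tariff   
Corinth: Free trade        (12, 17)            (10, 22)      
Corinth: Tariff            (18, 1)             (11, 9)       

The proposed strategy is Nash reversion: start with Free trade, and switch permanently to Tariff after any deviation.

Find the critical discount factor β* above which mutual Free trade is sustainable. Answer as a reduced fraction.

Corinth: cooperation gives 12 each period; deviation gives 18 once then 11 forever.
  12/(1−β) ≥ 18 + 11β/(1−β) ⇒ β ≥ 6/7.
Jorvik: cooperation gives 17 each period; deviation gives 22 once then 9 forever.
  β ≥ 5/13.
Both must hold, so the binding constraint is Corinth's: β ≥ 6/7.

6/7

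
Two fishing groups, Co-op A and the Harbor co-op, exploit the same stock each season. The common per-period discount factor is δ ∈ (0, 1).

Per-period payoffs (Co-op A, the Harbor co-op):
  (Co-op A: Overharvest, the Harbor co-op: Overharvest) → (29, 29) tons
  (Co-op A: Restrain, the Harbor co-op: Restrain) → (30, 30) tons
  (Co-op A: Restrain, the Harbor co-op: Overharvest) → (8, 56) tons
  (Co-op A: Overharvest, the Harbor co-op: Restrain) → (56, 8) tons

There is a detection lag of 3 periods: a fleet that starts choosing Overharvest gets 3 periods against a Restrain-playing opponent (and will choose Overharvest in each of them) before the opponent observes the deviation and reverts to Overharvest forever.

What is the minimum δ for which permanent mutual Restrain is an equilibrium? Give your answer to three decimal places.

0.987

Deviating for the 3 undetected periods gains 56−30 = 26 per period over cooperation, then loses 30−29 = 1 per period forever once punishment starts.
Gain: 26(1 + δ + … + δ^2); loss: 1·δ^3/(1−δ).
No profitable deviation ⇔ 26(1−δ^3) ≤ 1·δ^3, i.e. δ^3 ≥ 26/(26+1) = 26/27.
Hence δ ≥ (26/27)^(1/3) ≈ 0.987.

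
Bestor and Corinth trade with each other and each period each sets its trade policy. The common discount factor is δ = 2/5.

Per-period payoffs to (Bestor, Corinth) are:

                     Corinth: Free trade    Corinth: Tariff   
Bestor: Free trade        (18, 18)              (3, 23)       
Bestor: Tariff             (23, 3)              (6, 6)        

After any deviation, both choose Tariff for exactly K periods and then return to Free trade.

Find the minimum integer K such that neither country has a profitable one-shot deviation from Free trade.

2

Need Σ_{k=1}^{K} δ^k ≥ (23−18)/(18−6) = 0.4167 at δ = 2/5.
At K = 1 the sum is 0.4000 < 0.4167; at K = 2 it is 0.5600 ≥ 0.4167.
So the minimum punishment length is K = 2.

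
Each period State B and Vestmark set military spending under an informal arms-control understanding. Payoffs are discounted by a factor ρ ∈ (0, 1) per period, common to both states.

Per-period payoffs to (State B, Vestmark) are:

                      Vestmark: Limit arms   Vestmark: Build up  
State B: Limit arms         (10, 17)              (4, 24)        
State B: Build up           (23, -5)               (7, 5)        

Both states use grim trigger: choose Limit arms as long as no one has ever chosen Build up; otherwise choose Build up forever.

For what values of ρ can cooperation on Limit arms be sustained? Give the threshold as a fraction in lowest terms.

State B: cooperation gives 10 each period; deviation gives 23 once then 7 forever.
  10/(1−ρ) ≥ 23 + 7ρ/(1−ρ) ⇒ ρ ≥ 13/16.
Vestmark: cooperation gives 17 each period; deviation gives 24 once then 5 forever.
  ρ ≥ 7/19.
Both must hold, so the binding constraint is State B's: ρ ≥ 13/16.

13/16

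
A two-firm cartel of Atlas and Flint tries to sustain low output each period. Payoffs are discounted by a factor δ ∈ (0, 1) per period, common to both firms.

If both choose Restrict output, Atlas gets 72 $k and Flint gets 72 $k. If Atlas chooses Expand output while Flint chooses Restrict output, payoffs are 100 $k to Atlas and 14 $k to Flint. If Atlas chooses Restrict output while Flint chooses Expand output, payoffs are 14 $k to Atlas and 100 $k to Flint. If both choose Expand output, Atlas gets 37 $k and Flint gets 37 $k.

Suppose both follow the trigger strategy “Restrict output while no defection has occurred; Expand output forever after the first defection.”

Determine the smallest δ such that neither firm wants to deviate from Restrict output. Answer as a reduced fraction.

One-period gain from deviating is 100 − 72 = 28. The loss is 72 − 37 = 35 in every subsequent period, with present value 35·δ/(1−δ).
Deviation is unprofitable when 35·δ/(1−δ) ≥ 28, i.e. δ/(1−δ) ≥ 4/5.
Equivalently δ ≥ 28/(28+35) = 4/9.

4/9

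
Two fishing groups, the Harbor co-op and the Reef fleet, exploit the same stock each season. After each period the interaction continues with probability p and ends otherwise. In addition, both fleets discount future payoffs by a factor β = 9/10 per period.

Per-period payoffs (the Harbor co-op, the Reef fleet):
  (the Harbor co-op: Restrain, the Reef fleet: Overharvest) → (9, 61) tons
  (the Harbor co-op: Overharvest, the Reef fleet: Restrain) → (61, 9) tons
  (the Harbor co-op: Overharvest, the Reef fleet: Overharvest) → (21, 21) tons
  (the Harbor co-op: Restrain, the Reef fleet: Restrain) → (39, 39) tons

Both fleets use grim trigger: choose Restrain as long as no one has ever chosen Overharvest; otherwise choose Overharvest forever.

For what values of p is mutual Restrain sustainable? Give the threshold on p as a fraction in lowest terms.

11/18

With continuation probability p and discount β, the effective per-period discount factor is βp.
Grim-trigger IC: βp ≥ (61−39)/(61−21) = 11/20.
So p ≥ (11/20)/(9/10) = 11/18.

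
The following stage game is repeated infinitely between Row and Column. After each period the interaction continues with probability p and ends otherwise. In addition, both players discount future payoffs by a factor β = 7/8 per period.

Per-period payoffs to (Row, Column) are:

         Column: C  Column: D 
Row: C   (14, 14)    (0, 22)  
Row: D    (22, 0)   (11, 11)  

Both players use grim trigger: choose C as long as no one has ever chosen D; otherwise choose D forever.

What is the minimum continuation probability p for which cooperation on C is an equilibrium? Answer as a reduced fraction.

Expected continuation weight on next period's payoff is β·p = 7/8·p, which plays the role of the discount factor.
Cooperation requires 7/8·p ≥ (22−14)/(22−11) = 8/11, hence p ≥ 64/77.

64/77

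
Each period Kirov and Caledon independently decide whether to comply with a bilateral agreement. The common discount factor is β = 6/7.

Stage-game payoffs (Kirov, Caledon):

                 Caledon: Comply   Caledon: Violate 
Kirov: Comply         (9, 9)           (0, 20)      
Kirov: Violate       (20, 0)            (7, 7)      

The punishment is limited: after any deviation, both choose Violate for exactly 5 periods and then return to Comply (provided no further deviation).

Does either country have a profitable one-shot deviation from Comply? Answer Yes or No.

IC: β+…+β^5 ≥ (20−9)/(9−7) = 11/2.
At β = 6/7: partial sum = 3.2240 < 5.5000. Cooperation not sustainable.

Yes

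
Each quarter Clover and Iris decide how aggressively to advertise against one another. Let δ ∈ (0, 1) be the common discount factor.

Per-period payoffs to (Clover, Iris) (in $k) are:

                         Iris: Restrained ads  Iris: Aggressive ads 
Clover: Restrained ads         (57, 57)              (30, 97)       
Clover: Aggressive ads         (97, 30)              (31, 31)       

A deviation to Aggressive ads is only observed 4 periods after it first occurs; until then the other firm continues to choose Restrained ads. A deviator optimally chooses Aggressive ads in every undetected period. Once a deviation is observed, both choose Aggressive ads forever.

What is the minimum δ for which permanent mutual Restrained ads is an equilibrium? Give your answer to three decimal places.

0.882

Deviating for the 4 undetected periods gains 97−57 = 40 per period over cooperation, then loses 57−31 = 26 per period forever once punishment starts.
Gain: 40(1 + δ + … + δ^3); loss: 26·δ^4/(1−δ).
No profitable deviation ⇔ 40(1−δ^4) ≤ 26·δ^4, i.e. δ^4 ≥ 40/(40+26) = 20/33.
Hence δ ≥ (20/33)^(1/4) ≈ 0.882.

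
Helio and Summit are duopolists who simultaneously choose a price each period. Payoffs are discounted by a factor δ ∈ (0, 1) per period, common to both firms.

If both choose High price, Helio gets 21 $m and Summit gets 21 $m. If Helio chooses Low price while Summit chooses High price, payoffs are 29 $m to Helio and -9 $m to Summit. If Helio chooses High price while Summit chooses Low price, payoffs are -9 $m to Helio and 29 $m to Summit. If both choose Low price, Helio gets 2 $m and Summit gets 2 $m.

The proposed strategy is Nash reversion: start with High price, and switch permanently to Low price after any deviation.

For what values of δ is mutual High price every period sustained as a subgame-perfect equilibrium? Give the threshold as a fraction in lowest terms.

Cooperation forever yields 21 each period: 21/(1−δ).
Deviating yields 29 once, then 2 forever: 29 + 2δ/(1−δ).
No profitable deviation requires 21/(1−δ) ≥ 29 + 2δ/(1−δ).
Multiplying by (1−δ): 21 ≥ 29(1−δ) + 2δ = 29 − 27δ.
So 27δ ≥ 8, i.e. δ ≥ 8/27.

8/27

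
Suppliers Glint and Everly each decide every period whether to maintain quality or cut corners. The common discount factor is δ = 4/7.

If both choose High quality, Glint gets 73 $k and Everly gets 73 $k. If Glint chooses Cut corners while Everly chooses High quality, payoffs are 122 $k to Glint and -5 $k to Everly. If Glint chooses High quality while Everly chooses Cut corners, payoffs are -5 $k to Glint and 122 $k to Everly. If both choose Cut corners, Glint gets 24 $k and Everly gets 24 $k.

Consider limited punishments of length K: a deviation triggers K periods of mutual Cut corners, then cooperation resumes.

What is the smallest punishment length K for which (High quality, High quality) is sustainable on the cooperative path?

3

IC: δ(1−δ^K)/(1−δ) ≥ (122−73)/(73−24) = 1.
With δ = 4/7: need 1 − δ^K ≥ 1·(1−4/7)/(4/7), i.e. δ^K ≤ 0.2500.
Since (4/7)^2 = 0.3265 and (4/7)^3 = 0.1866, the smallest such K is 3.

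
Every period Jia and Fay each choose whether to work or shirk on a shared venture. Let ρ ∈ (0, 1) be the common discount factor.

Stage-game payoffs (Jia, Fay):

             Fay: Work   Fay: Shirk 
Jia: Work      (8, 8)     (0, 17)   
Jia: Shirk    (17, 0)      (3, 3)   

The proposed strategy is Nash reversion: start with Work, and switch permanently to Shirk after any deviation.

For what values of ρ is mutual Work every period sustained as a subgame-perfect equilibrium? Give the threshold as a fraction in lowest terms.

Cooperation forever yields 8 each period: 8/(1−ρ).
Deviating yields 17 once, then 3 forever: 17 + 3ρ/(1−ρ).
No profitable deviation requires 8/(1−ρ) ≥ 17 + 3ρ/(1−ρ).
Multiplying by (1−ρ): 8 ≥ 17(1−ρ) + 3ρ = 17 − 14ρ.
So 14ρ ≥ 9, i.e. ρ ≥ 9/14.

9/14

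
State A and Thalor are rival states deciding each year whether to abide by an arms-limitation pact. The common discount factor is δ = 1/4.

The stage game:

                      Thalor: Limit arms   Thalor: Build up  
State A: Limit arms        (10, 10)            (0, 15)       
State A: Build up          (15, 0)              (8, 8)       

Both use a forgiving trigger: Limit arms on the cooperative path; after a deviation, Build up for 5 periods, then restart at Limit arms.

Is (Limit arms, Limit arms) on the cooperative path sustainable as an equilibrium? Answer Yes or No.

No

A one-shot deviation gives 15 now, then 8 for 5 periods, then back to 10.
Gain from deviating: (15−10) today; loss: (10−8) in each of the next 5 periods.
No-deviation condition: (10−8)(δ+…+δ^5) ≥ 15−10, i.e. δ+…+δ^5 ≥ 5/2.
At δ = 1/4: δ+…+δ^5 = 0.3330 < 2.5000.
So cooperation is not sustainable.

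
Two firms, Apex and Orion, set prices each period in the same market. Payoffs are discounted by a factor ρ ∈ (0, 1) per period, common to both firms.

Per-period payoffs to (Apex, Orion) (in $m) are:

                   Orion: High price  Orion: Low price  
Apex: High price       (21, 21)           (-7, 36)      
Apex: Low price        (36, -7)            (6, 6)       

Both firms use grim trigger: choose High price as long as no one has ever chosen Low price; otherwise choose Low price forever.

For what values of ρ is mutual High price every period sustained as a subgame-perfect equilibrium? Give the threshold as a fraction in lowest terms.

1/2

One-period gain from deviating is 36 − 21 = 15. The loss is 21 − 6 = 15 in every subsequent period, with present value 15·ρ/(1−ρ).
Deviation is unprofitable when 15·ρ/(1−ρ) ≥ 15, i.e. ρ/(1−ρ) ≥ 1.
Equivalently ρ ≥ 15/(15+15) = 1/2.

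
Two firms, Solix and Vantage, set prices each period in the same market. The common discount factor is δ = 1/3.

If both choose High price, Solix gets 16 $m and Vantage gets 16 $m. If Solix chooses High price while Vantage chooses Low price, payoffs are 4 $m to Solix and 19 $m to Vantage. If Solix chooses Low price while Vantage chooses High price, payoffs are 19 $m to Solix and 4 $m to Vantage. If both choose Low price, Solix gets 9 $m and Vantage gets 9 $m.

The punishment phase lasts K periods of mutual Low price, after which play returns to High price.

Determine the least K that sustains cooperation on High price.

2

IC: δ(1−δ^K)/(1−δ) ≥ (19−16)/(16−9) = 3/7.
With δ = 1/3: need 1 − δ^K ≥ 3/7·(1−1/3)/(1/3), i.e. δ^K ≤ 0.1429.
Since (1/3)^1 = 0.3333 and (1/3)^2 = 0.1111, the smallest such K is 2.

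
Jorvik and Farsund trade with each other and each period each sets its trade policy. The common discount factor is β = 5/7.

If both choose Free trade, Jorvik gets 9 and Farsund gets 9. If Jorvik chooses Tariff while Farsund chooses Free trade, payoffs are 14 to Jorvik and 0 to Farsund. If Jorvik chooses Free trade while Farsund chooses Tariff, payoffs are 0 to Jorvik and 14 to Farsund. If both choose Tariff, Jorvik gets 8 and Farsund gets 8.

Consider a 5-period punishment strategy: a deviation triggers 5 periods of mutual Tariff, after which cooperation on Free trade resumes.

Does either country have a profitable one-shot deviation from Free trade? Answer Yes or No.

Yes

IC: β+…+β^5 ≥ (14−9)/(9−8) = 5.
At β = 5/7: partial sum = 2.0352 < 5.0000. Cooperation not sustainable.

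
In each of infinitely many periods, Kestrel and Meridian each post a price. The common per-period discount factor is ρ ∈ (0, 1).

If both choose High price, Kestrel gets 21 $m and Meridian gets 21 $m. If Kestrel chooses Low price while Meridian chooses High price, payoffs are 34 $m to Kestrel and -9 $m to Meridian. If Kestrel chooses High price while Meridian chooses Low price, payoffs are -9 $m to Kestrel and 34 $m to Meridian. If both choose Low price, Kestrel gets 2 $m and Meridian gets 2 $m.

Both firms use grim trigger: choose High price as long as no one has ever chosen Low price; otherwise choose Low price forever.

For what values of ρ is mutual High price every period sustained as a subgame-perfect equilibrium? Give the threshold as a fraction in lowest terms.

Cooperation forever yields 21 each period: 21/(1−ρ).
Deviating yields 34 once, then 2 forever: 34 + 2ρ/(1−ρ).
No profitable deviation requires 21/(1−ρ) ≥ 34 + 2ρ/(1−ρ).
Multiplying by (1−ρ): 21 ≥ 34(1−ρ) + 2ρ = 34 − 32ρ.
So 32ρ ≥ 13, i.e. ρ ≥ 13/32.

13/32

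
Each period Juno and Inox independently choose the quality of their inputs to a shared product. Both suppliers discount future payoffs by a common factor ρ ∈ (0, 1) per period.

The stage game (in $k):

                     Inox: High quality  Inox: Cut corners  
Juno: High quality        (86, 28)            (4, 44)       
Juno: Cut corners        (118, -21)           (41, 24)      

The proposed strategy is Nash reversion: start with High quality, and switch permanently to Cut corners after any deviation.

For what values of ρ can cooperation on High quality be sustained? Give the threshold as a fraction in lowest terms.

Juno: cooperation gives 86 each period; deviation gives 118 once then 41 forever.
  86/(1−ρ) ≥ 118 + 41ρ/(1−ρ) ⇒ ρ ≥ 32/77.
Inox: cooperation gives 28 each period; deviation gives 44 once then 24 forever.
  ρ ≥ 16/20 = 4/5.
Both must hold, so the binding constraint is Inox's: ρ ≥ 4/5.

4/5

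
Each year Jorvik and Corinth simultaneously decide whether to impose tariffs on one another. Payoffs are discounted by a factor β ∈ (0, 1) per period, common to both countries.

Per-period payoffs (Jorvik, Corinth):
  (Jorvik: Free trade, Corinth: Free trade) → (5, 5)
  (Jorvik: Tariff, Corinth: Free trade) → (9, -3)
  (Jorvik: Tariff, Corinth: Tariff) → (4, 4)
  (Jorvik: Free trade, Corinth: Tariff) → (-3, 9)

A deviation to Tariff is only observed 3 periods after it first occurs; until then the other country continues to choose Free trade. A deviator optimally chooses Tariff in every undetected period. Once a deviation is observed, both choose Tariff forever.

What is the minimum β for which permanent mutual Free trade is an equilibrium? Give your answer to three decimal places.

0.928

The best deviation is to choose Tariff for all 3 undetected periods, earning 9 each, then 4 forever once detected.
Deviation value: 9(1−β^3)/(1−β) + 4β^3/(1−β); cooperation value: 5/(1−β).
IC: 5 ≥ 9(1−β^3) + 4β^3 = 9 − 5β^3.
So β^3 ≥ 4/5, giving β ≥ (4/5)^(1/3) ≈ 0.928.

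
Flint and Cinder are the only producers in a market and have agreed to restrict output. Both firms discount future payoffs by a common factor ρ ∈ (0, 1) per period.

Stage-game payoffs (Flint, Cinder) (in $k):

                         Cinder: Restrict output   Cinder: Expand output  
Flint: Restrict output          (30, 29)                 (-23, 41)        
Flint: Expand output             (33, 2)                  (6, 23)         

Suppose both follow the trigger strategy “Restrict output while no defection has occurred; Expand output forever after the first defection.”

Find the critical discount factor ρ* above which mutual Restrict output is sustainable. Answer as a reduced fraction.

2/3

Flint: cooperation gives 30 each period; deviation gives 33 once then 6 forever.
  30/(1−ρ) ≥ 33 + 6ρ/(1−ρ) ⇒ ρ ≥ 3/27 = 1/9.
Cinder: cooperation gives 29 each period; deviation gives 41 once then 23 forever.
  ρ ≥ 12/18 = 2/3.
Both must hold, so the binding constraint is Cinder's: ρ ≥ 2/3.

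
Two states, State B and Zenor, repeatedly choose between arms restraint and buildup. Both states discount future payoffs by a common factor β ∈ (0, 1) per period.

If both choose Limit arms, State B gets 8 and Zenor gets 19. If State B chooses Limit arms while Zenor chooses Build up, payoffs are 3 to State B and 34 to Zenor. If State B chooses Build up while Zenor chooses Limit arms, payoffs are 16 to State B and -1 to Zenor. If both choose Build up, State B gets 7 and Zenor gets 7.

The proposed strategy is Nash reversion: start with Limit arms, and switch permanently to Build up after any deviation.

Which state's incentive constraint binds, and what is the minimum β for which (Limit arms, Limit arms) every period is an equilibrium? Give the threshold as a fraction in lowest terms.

State B; β ≥ 8/9

For State B: deviation gain 16−8 = 8, per-period punishment loss 8−7 = 1. IC gives β ≥ 8/9.
For Zenor: gain 15, loss 12 per period, so β ≥ 15/27 = 5/9.
The tighter constraint is State B's, so cooperation needs β ≥ 8/9.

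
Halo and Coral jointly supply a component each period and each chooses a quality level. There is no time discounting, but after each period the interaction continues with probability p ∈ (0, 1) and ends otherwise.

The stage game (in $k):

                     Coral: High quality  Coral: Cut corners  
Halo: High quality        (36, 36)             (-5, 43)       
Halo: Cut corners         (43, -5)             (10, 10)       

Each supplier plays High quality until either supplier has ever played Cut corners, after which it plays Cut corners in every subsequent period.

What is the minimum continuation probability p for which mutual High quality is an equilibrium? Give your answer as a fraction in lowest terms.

With no time discounting, the continuation probability p plays the role of the discount factor.
Grim-trigger IC: 36/(1−p) ≥ 43 + 10p/(1−p) ⇒ p ≥ (43−36)/(43−10) = 7/33.

7/33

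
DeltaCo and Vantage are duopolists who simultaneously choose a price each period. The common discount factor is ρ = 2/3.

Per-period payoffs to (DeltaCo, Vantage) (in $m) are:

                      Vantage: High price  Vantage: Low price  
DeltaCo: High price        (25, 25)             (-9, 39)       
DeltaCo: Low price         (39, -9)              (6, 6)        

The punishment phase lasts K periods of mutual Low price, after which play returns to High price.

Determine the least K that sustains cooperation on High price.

IC: ρ(1−ρ^K)/(1−ρ) ≥ (39−25)/(25−6) = 14/19.
With ρ = 2/3: need 1 − ρ^K ≥ 14/19·(1−2/3)/(2/3), i.e. ρ^K ≤ 0.6316.
Since (2/3)^1 = 0.6667 and (2/3)^2 = 0.4444, the smallest such K is 2.

2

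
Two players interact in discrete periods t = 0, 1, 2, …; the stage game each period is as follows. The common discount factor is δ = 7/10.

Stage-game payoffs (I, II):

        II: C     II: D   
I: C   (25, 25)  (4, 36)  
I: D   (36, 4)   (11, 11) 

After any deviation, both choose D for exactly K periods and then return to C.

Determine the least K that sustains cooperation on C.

2

No profitable deviation requires (25−11)(δ+…+δ^K) ≥ 36−25, i.e. δ+…+δ^K ≥ 11/14 ≈ 0.7857.
With δ = 7/10, the partial sums are K=1: 0.7000, K=2: 1.1900.
K = 2 is the first length at which the sum reaches 0.7857.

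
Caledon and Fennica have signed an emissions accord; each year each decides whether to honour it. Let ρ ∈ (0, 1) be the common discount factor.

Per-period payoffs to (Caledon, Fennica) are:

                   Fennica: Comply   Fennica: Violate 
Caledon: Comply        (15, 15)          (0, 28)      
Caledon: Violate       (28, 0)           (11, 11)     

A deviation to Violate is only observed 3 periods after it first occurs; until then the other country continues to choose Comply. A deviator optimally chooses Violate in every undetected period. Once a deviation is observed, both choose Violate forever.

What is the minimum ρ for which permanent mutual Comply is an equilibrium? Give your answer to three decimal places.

0.914

A deviator earns 28 for 3 periods, then 11 forever; cooperating earns 15 forever. Multiplying the IC by (1−ρ):
15 ≥ 28(1−ρ^3) + 11ρ^3, so 17·ρ^3 ≥ 13 and ρ^3 ≥ 13/17.
ρ ≥ (13/17)^(1/3) ≈ 0.914.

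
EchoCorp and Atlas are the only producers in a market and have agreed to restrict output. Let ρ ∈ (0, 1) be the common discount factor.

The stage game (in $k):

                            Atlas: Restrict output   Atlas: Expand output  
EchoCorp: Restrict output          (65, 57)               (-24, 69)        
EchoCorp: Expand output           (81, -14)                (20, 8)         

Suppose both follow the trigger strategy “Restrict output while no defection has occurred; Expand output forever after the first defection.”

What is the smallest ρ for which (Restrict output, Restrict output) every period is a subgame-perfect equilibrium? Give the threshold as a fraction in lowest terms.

16/61

EchoCorp's threshold: (81−65)/(81−20) = 16/61.
Atlas's threshold: (69−57)/(69−8) = 12/61.
16/61 > 12/61, so EchoCorp binds and ρ* = 16/61.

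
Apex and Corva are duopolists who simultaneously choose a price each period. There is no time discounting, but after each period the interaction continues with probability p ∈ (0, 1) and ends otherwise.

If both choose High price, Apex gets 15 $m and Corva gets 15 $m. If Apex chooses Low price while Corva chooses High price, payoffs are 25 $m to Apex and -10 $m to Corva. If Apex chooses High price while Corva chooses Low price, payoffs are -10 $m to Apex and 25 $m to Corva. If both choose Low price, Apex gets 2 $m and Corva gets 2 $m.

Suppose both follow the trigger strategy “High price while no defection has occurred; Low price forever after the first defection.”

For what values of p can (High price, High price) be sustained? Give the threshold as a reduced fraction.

With no time discounting, the continuation probability p plays the role of the discount factor.
Grim-trigger IC: 15/(1−p) ≥ 25 + 2p/(1−p) ⇒ p ≥ (25−15)/(25−2) = 10/23.

10/23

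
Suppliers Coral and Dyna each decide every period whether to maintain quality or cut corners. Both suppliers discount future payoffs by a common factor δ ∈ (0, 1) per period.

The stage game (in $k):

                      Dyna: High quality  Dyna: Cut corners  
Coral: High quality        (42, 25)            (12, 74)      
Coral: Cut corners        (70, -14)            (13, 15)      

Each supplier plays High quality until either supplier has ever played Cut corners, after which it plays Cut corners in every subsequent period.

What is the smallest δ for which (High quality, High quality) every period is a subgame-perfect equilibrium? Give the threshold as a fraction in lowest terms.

Coral: cooperation gives 42 each period; deviation gives 70 once then 13 forever.
  42/(1−δ) ≥ 70 + 13δ/(1−δ) ⇒ δ ≥ 28/57.
Dyna: cooperation gives 25 each period; deviation gives 74 once then 15 forever.
  δ ≥ 49/59.
Both must hold, so the binding constraint is Dyna's: δ ≥ 49/59.

49/59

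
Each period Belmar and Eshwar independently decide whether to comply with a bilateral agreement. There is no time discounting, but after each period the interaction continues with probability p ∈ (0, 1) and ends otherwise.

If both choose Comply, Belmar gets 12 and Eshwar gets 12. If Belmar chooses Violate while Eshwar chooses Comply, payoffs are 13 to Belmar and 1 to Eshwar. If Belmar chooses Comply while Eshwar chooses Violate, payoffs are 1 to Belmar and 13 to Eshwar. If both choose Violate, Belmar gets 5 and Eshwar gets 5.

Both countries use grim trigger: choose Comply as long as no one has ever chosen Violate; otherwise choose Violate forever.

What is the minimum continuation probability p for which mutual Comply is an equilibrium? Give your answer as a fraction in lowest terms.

1/8

With no time discounting, the continuation probability p plays the role of the discount factor.
Grim-trigger IC: 12/(1−p) ≥ 13 + 5p/(1−p) ⇒ p ≥ (13−12)/(13−5) = 1/8.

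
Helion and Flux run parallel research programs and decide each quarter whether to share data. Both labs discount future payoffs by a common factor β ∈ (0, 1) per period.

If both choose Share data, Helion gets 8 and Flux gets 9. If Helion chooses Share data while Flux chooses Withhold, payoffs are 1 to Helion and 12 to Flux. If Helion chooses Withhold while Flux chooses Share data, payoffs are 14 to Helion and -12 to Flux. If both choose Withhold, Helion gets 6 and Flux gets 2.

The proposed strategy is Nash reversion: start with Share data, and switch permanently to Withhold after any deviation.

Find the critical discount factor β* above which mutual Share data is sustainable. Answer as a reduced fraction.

Helion: cooperation gives 8 each period; deviation gives 14 once then 6 forever.
  8/(1−β) ≥ 14 + 6β/(1−β) ⇒ β ≥ 6/8 = 3/4.
Flux: cooperation gives 9 each period; deviation gives 12 once then 2 forever.
  β ≥ 3/10.
Both must hold, so the binding constraint is Helion's: β ≥ 3/4.

3/4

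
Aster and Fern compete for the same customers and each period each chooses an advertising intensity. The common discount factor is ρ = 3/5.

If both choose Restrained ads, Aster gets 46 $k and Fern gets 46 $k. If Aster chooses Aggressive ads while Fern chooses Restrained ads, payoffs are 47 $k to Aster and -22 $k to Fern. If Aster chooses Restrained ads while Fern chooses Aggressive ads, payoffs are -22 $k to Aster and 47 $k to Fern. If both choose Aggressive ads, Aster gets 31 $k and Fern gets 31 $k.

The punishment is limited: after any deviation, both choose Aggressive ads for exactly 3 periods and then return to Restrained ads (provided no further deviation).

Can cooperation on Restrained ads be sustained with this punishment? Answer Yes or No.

Yes

A one-shot deviation gives 47 now, then 31 for 3 periods, then back to 46.
Gain from deviating: (47−46) today; loss: (46−31) in each of the next 3 periods.
No-deviation condition: (46−31)(ρ+…+ρ^3) ≥ 47−46, i.e. ρ+…+ρ^3 ≥ 1/15.
At ρ = 3/5: ρ+…+ρ^3 = 1.1760 ≥ 0.0667.
So cooperation is sustainable.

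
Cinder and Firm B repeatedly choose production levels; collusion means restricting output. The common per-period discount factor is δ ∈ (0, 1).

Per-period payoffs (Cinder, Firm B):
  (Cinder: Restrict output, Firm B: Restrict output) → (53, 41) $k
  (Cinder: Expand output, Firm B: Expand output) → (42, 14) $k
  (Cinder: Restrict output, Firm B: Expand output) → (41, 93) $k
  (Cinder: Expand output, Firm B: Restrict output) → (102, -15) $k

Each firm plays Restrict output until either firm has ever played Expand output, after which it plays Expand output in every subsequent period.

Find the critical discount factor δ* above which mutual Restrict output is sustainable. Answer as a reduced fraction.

Cinder's threshold: (102−53)/(102−42) = 49/60.
Firm B's threshold: (93−41)/(93−14) = 52/79.
49/60 > 52/79, so Cinder binds and δ* = 49/60.

49/60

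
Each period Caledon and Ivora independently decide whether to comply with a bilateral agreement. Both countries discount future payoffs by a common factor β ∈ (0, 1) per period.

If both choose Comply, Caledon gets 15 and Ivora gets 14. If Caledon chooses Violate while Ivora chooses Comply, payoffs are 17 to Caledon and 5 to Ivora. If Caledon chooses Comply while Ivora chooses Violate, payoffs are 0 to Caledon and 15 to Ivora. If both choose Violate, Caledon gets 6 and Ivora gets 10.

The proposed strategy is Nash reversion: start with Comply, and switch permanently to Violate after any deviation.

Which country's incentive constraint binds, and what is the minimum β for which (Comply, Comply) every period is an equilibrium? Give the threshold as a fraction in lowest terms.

Ivora; β ≥ 1/5

Caledon: cooperation gives 15 each period; deviation gives 17 once then 6 forever.
  15/(1−β) ≥ 17 + 6β/(1−β) ⇒ β ≥ 2/11.
Ivora: cooperation gives 14 each period; deviation gives 15 once then 10 forever.
  β ≥ 1/5.
Both must hold, so the binding constraint is Ivora's: β ≥ 1/5.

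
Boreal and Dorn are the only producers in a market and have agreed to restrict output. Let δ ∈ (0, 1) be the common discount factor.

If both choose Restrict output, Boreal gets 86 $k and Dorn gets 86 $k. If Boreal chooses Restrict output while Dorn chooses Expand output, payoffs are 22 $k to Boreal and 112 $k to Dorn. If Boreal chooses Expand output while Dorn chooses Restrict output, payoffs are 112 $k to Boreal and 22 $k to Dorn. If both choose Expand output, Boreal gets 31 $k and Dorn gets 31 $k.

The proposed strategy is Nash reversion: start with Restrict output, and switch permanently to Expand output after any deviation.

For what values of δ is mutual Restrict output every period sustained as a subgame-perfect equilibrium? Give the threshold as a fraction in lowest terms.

26/81

One-period gain from deviating is 112 − 86 = 26. The loss is 86 − 31 = 55 in every subsequent period, with present value 55·δ/(1−δ).
Deviation is unprofitable when 55·δ/(1−δ) ≥ 26, i.e. δ/(1−δ) ≥ 26/55.
Equivalently δ ≥ 26/(26+55) = 26/81.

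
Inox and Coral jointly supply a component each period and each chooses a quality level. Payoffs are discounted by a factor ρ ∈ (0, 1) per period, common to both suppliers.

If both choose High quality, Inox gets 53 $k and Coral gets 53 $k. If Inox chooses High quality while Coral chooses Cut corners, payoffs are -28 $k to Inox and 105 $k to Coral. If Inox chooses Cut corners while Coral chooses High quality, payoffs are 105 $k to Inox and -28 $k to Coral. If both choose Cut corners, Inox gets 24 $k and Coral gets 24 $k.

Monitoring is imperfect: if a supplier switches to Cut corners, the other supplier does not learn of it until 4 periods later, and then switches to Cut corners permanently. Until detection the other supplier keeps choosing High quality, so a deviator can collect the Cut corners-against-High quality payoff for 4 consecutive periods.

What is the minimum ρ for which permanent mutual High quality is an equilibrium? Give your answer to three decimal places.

0.895

The best deviation is to choose Cut corners for all 4 undetected periods, earning 105 each, then 24 forever once detected.
Deviation value: 105(1−ρ^4)/(1−ρ) + 24ρ^4/(1−ρ); cooperation value: 53/(1−ρ).
IC: 53 ≥ 105(1−ρ^4) + 24ρ^4 = 105 − 81ρ^4.
So ρ^4 ≥ 52/81, giving ρ ≥ (52/81)^(1/4) ≈ 0.895.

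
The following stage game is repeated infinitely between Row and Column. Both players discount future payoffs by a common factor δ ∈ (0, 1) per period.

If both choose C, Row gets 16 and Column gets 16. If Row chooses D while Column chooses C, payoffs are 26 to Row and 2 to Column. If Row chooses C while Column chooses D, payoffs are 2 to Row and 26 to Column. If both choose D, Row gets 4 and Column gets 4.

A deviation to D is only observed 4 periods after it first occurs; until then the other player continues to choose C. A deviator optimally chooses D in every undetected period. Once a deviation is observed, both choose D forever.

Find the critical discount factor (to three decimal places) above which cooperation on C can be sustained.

0.821

The best deviation is to choose D for all 4 undetected periods, earning 26 each, then 4 forever once detected.
Deviation value: 26(1−δ^4)/(1−δ) + 4δ^4/(1−δ); cooperation value: 16/(1−δ).
IC: 16 ≥ 26(1−δ^4) + 4δ^4 = 26 − 22δ^4.
So δ^4 ≥ 10/22 = 5/11, giving δ ≥ (5/11)^(1/4) ≈ 0.821.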